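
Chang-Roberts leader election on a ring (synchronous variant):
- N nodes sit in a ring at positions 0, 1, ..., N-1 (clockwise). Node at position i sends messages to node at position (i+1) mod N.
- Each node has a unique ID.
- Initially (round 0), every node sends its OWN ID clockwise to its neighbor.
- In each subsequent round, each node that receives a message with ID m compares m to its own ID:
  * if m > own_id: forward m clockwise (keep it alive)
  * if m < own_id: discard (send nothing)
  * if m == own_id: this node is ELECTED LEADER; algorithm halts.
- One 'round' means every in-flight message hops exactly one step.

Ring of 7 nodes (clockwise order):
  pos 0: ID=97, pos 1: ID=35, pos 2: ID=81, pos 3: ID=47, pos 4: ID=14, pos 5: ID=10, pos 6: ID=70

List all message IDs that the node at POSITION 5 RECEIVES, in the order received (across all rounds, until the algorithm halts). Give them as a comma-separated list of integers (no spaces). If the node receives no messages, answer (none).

Round 1: pos1(id35) recv 97: fwd; pos2(id81) recv 35: drop; pos3(id47) recv 81: fwd; pos4(id14) recv 47: fwd; pos5(id10) recv 14: fwd; pos6(id70) recv 10: drop; pos0(id97) recv 70: drop
Round 2: pos2(id81) recv 97: fwd; pos4(id14) recv 81: fwd; pos5(id10) recv 47: fwd; pos6(id70) recv 14: drop
Round 3: pos3(id47) recv 97: fwd; pos5(id10) recv 81: fwd; pos6(id70) recv 47: drop
Round 4: pos4(id14) recv 97: fwd; pos6(id70) recv 81: fwd
Round 5: pos5(id10) recv 97: fwd; pos0(id97) recv 81: drop
Round 6: pos6(id70) recv 97: fwd
Round 7: pos0(id97) recv 97: ELECTED

Answer: 14,47,81,97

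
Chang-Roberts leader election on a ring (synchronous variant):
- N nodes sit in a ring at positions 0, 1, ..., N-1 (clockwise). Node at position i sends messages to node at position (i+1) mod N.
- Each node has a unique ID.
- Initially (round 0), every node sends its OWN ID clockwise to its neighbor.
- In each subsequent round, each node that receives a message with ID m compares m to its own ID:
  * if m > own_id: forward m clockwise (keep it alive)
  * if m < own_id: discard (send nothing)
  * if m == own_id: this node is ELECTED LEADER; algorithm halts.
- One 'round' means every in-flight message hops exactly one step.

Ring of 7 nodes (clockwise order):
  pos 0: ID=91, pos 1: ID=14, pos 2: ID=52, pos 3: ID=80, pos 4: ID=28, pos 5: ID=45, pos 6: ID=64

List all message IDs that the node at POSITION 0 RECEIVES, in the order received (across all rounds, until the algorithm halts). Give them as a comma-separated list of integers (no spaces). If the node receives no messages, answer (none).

Round 1: pos1(id14) recv 91: fwd; pos2(id52) recv 14: drop; pos3(id80) recv 52: drop; pos4(id28) recv 80: fwd; pos5(id45) recv 28: drop; pos6(id64) recv 45: drop; pos0(id91) recv 64: drop
Round 2: pos2(id52) recv 91: fwd; pos5(id45) recv 80: fwd
Round 3: pos3(id80) recv 91: fwd; pos6(id64) recv 80: fwd
Round 4: pos4(id28) recv 91: fwd; pos0(id91) recv 80: drop
Round 5: pos5(id45) recv 91: fwd
Round 6: pos6(id64) recv 91: fwd
Round 7: pos0(id91) recv 91: ELECTED

Answer: 64,80,91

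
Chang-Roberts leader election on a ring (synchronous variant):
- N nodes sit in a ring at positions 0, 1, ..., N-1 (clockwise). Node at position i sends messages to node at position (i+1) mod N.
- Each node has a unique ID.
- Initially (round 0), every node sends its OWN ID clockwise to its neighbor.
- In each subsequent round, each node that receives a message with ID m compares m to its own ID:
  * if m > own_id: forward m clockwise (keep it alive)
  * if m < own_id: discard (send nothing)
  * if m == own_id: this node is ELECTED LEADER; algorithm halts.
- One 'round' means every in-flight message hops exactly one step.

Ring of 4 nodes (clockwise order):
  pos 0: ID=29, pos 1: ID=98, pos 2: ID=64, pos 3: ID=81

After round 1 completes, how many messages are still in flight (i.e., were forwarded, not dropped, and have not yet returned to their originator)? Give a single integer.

Answer: 2

Derivation:
Round 1: pos1(id98) recv 29: drop; pos2(id64) recv 98: fwd; pos3(id81) recv 64: drop; pos0(id29) recv 81: fwd
After round 1: 2 messages still in flight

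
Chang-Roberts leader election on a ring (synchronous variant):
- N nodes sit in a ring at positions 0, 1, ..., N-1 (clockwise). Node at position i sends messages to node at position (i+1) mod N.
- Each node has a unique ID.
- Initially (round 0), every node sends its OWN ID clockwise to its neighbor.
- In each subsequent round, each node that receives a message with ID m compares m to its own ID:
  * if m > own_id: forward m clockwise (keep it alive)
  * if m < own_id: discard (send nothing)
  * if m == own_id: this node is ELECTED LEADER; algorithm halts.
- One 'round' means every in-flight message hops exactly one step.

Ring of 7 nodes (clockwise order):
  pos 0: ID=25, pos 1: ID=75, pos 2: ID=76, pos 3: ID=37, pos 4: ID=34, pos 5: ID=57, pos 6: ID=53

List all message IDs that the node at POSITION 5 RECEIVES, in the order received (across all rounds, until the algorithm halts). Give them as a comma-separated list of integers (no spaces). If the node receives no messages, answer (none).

Answer: 34,37,76

Derivation:
Round 1: pos1(id75) recv 25: drop; pos2(id76) recv 75: drop; pos3(id37) recv 76: fwd; pos4(id34) recv 37: fwd; pos5(id57) recv 34: drop; pos6(id53) recv 57: fwd; pos0(id25) recv 53: fwd
Round 2: pos4(id34) recv 76: fwd; pos5(id57) recv 37: drop; pos0(id25) recv 57: fwd; pos1(id75) recv 53: drop
Round 3: pos5(id57) recv 76: fwd; pos1(id75) recv 57: drop
Round 4: pos6(id53) recv 76: fwd
Round 5: pos0(id25) recv 76: fwd
Round 6: pos1(id75) recv 76: fwd
Round 7: pos2(id76) recv 76: ELECTED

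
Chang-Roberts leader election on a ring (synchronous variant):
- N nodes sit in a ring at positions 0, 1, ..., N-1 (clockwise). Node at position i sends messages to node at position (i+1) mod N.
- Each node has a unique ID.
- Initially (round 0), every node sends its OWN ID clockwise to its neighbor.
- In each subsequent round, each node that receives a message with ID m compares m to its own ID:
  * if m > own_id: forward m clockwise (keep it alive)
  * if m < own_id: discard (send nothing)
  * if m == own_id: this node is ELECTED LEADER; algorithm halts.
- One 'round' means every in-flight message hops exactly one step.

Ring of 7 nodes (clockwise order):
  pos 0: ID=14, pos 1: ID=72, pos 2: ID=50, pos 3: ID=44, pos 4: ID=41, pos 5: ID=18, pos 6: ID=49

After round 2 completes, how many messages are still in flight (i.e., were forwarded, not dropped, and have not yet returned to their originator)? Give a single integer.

Round 1: pos1(id72) recv 14: drop; pos2(id50) recv 72: fwd; pos3(id44) recv 50: fwd; pos4(id41) recv 44: fwd; pos5(id18) recv 41: fwd; pos6(id49) recv 18: drop; pos0(id14) recv 49: fwd
Round 2: pos3(id44) recv 72: fwd; pos4(id41) recv 50: fwd; pos5(id18) recv 44: fwd; pos6(id49) recv 41: drop; pos1(id72) recv 49: drop
After round 2: 3 messages still in flight

Answer: 3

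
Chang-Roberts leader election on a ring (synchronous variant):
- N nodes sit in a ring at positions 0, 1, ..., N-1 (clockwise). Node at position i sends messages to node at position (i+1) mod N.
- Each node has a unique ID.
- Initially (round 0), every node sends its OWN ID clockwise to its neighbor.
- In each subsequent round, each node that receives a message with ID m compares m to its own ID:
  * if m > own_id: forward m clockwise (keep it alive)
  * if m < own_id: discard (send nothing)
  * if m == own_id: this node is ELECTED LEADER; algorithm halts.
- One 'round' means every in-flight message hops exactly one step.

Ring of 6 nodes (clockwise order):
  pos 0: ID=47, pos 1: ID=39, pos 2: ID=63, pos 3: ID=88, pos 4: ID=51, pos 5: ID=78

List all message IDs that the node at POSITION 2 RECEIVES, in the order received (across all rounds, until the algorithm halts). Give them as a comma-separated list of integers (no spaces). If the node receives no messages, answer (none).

Round 1: pos1(id39) recv 47: fwd; pos2(id63) recv 39: drop; pos3(id88) recv 63: drop; pos4(id51) recv 88: fwd; pos5(id78) recv 51: drop; pos0(id47) recv 78: fwd
Round 2: pos2(id63) recv 47: drop; pos5(id78) recv 88: fwd; pos1(id39) recv 78: fwd
Round 3: pos0(id47) recv 88: fwd; pos2(id63) recv 78: fwd
Round 4: pos1(id39) recv 88: fwd; pos3(id88) recv 78: drop
Round 5: pos2(id63) recv 88: fwd
Round 6: pos3(id88) recv 88: ELECTED

Answer: 39,47,78,88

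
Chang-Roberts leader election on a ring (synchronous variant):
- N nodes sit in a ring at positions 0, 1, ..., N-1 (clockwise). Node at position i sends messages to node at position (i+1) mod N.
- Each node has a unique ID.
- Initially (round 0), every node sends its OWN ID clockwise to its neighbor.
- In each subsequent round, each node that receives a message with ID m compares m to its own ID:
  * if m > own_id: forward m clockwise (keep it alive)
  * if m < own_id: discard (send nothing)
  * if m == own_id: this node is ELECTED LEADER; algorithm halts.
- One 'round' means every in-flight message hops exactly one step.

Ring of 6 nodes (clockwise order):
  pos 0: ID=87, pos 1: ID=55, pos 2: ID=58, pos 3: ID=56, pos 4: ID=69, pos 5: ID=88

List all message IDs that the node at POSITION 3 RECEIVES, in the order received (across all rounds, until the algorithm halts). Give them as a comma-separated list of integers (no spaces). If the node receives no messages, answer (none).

Answer: 58,87,88

Derivation:
Round 1: pos1(id55) recv 87: fwd; pos2(id58) recv 55: drop; pos3(id56) recv 58: fwd; pos4(id69) recv 56: drop; pos5(id88) recv 69: drop; pos0(id87) recv 88: fwd
Round 2: pos2(id58) recv 87: fwd; pos4(id69) recv 58: drop; pos1(id55) recv 88: fwd
Round 3: pos3(id56) recv 87: fwd; pos2(id58) recv 88: fwd
Round 4: pos4(id69) recv 87: fwd; pos3(id56) recv 88: fwd
Round 5: pos5(id88) recv 87: drop; pos4(id69) recv 88: fwd
Round 6: pos5(id88) recv 88: ELECTED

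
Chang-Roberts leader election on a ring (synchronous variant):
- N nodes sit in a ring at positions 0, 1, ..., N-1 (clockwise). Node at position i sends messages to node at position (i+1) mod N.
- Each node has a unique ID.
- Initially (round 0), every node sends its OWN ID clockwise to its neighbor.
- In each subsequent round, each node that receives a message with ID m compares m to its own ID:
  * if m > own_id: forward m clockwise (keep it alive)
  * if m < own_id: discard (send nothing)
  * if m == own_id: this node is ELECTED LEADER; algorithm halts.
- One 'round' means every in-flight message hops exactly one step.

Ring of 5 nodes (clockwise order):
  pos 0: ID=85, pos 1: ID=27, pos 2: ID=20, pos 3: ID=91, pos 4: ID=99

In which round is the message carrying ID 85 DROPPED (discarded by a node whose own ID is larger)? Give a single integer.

Answer: 3

Derivation:
Round 1: pos1(id27) recv 85: fwd; pos2(id20) recv 27: fwd; pos3(id91) recv 20: drop; pos4(id99) recv 91: drop; pos0(id85) recv 99: fwd
Round 2: pos2(id20) recv 85: fwd; pos3(id91) recv 27: drop; pos1(id27) recv 99: fwd
Round 3: pos3(id91) recv 85: drop; pos2(id20) recv 99: fwd
Round 4: pos3(id91) recv 99: fwd
Round 5: pos4(id99) recv 99: ELECTED
Message ID 85 originates at pos 0; dropped at pos 3 in round 3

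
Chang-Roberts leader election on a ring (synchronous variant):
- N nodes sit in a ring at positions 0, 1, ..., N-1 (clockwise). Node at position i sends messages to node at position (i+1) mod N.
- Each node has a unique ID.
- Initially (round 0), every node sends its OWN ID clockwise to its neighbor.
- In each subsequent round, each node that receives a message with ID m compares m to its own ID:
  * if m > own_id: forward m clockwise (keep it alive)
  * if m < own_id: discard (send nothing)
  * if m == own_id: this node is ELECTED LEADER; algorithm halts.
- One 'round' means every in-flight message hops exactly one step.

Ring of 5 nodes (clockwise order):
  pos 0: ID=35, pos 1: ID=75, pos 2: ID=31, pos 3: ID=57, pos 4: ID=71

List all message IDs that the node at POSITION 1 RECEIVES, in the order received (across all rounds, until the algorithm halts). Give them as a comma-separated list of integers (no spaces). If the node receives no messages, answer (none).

Answer: 35,71,75

Derivation:
Round 1: pos1(id75) recv 35: drop; pos2(id31) recv 75: fwd; pos3(id57) recv 31: drop; pos4(id71) recv 57: drop; pos0(id35) recv 71: fwd
Round 2: pos3(id57) recv 75: fwd; pos1(id75) recv 71: drop
Round 3: pos4(id71) recv 75: fwd
Round 4: pos0(id35) recv 75: fwd
Round 5: pos1(id75) recv 75: ELECTED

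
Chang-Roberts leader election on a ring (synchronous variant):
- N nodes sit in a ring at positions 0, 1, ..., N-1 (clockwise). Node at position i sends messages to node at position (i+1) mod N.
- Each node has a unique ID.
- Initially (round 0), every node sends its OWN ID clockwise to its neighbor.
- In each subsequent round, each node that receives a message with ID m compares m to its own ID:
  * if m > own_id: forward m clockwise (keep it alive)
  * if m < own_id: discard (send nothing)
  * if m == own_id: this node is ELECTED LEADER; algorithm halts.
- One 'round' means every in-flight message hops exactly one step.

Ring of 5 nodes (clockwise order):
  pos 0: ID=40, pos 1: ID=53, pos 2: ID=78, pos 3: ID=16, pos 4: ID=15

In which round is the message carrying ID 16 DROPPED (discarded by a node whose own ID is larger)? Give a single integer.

Answer: 2

Derivation:
Round 1: pos1(id53) recv 40: drop; pos2(id78) recv 53: drop; pos3(id16) recv 78: fwd; pos4(id15) recv 16: fwd; pos0(id40) recv 15: drop
Round 2: pos4(id15) recv 78: fwd; pos0(id40) recv 16: drop
Round 3: pos0(id40) recv 78: fwd
Round 4: pos1(id53) recv 78: fwd
Round 5: pos2(id78) recv 78: ELECTED
Message ID 16 originates at pos 3; dropped at pos 0 in round 2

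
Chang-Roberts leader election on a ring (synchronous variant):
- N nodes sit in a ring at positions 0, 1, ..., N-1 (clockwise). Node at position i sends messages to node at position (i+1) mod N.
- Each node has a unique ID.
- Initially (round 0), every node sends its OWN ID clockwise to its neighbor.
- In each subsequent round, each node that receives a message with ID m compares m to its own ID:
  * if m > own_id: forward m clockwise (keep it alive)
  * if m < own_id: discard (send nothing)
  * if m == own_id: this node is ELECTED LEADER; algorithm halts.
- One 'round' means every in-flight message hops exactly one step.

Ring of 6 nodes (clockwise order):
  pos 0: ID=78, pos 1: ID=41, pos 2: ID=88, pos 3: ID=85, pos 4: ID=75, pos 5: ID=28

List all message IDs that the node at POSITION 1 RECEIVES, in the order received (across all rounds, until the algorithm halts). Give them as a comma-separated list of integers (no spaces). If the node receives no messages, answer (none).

Answer: 78,85,88

Derivation:
Round 1: pos1(id41) recv 78: fwd; pos2(id88) recv 41: drop; pos3(id85) recv 88: fwd; pos4(id75) recv 85: fwd; pos5(id28) recv 75: fwd; pos0(id78) recv 28: drop
Round 2: pos2(id88) recv 78: drop; pos4(id75) recv 88: fwd; pos5(id28) recv 85: fwd; pos0(id78) recv 75: drop
Round 3: pos5(id28) recv 88: fwd; pos0(id78) recv 85: fwd
Round 4: pos0(id78) recv 88: fwd; pos1(id41) recv 85: fwd
Round 5: pos1(id41) recv 88: fwd; pos2(id88) recv 85: drop
Round 6: pos2(id88) recv 88: ELECTED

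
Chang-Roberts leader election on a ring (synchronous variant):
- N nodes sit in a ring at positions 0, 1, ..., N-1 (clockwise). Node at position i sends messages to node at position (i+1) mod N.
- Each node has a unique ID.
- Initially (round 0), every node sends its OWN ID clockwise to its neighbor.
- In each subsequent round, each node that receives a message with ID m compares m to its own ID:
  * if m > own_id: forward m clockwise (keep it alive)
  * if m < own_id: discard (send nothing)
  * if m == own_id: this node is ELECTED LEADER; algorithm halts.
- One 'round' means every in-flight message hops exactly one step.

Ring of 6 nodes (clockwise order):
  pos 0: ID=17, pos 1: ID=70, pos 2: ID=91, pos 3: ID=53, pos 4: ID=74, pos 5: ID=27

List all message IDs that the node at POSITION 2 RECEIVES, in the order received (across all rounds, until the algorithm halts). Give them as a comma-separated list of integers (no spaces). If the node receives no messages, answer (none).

Answer: 70,74,91

Derivation:
Round 1: pos1(id70) recv 17: drop; pos2(id91) recv 70: drop; pos3(id53) recv 91: fwd; pos4(id74) recv 53: drop; pos5(id27) recv 74: fwd; pos0(id17) recv 27: fwd
Round 2: pos4(id74) recv 91: fwd; pos0(id17) recv 74: fwd; pos1(id70) recv 27: drop
Round 3: pos5(id27) recv 91: fwd; pos1(id70) recv 74: fwd
Round 4: pos0(id17) recv 91: fwd; pos2(id91) recv 74: drop
Round 5: pos1(id70) recv 91: fwd
Round 6: pos2(id91) recv 91: ELECTED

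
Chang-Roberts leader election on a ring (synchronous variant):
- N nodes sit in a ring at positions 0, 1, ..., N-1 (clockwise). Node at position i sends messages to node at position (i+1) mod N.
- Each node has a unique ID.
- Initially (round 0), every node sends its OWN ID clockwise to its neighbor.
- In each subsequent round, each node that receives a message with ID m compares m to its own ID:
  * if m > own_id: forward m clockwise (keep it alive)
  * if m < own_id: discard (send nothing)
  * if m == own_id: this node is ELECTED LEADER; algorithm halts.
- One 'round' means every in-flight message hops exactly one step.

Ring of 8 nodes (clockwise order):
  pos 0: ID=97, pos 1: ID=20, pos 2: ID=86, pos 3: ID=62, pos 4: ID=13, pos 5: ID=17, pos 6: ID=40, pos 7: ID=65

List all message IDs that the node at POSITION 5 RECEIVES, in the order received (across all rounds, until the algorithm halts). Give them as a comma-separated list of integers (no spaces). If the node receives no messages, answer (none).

Round 1: pos1(id20) recv 97: fwd; pos2(id86) recv 20: drop; pos3(id62) recv 86: fwd; pos4(id13) recv 62: fwd; pos5(id17) recv 13: drop; pos6(id40) recv 17: drop; pos7(id65) recv 40: drop; pos0(id97) recv 65: drop
Round 2: pos2(id86) recv 97: fwd; pos4(id13) recv 86: fwd; pos5(id17) recv 62: fwd
Round 3: pos3(id62) recv 97: fwd; pos5(id17) recv 86: fwd; pos6(id40) recv 62: fwd
Round 4: pos4(id13) recv 97: fwd; pos6(id40) recv 86: fwd; pos7(id65) recv 62: drop
Round 5: pos5(id17) recv 97: fwd; pos7(id65) recv 86: fwd
Round 6: pos6(id40) recv 97: fwd; pos0(id97) recv 86: drop
Round 7: pos7(id65) recv 97: fwd
Round 8: pos0(id97) recv 97: ELECTED

Answer: 13,62,86,97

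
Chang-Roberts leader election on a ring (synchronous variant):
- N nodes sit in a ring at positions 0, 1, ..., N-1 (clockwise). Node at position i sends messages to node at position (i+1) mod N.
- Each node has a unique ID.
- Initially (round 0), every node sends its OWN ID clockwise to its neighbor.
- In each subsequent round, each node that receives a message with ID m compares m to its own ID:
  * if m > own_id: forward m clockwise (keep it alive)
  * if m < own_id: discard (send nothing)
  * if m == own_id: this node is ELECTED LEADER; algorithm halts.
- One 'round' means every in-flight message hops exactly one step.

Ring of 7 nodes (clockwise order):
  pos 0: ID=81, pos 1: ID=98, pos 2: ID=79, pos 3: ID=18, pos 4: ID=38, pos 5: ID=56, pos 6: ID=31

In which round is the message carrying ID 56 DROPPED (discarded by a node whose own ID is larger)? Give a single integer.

Answer: 2

Derivation:
Round 1: pos1(id98) recv 81: drop; pos2(id79) recv 98: fwd; pos3(id18) recv 79: fwd; pos4(id38) recv 18: drop; pos5(id56) recv 38: drop; pos6(id31) recv 56: fwd; pos0(id81) recv 31: drop
Round 2: pos3(id18) recv 98: fwd; pos4(id38) recv 79: fwd; pos0(id81) recv 56: drop
Round 3: pos4(id38) recv 98: fwd; pos5(id56) recv 79: fwd
Round 4: pos5(id56) recv 98: fwd; pos6(id31) recv 79: fwd
Round 5: pos6(id31) recv 98: fwd; pos0(id81) recv 79: drop
Round 6: pos0(id81) recv 98: fwd
Round 7: pos1(id98) recv 98: ELECTED
Message ID 56 originates at pos 5; dropped at pos 0 in round 2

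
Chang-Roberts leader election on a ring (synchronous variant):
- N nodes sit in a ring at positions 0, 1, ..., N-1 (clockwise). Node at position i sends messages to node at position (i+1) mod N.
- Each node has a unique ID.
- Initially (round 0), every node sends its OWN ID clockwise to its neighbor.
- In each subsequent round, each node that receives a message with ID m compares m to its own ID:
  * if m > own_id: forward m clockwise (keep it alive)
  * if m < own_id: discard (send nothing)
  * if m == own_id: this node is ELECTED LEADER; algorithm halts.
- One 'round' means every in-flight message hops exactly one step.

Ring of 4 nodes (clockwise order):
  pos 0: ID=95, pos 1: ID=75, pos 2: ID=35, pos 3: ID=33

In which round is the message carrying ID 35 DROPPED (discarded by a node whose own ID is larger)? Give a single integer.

Answer: 2

Derivation:
Round 1: pos1(id75) recv 95: fwd; pos2(id35) recv 75: fwd; pos3(id33) recv 35: fwd; pos0(id95) recv 33: drop
Round 2: pos2(id35) recv 95: fwd; pos3(id33) recv 75: fwd; pos0(id95) recv 35: drop
Round 3: pos3(id33) recv 95: fwd; pos0(id95) recv 75: drop
Round 4: pos0(id95) recv 95: ELECTED
Message ID 35 originates at pos 2; dropped at pos 0 in round 2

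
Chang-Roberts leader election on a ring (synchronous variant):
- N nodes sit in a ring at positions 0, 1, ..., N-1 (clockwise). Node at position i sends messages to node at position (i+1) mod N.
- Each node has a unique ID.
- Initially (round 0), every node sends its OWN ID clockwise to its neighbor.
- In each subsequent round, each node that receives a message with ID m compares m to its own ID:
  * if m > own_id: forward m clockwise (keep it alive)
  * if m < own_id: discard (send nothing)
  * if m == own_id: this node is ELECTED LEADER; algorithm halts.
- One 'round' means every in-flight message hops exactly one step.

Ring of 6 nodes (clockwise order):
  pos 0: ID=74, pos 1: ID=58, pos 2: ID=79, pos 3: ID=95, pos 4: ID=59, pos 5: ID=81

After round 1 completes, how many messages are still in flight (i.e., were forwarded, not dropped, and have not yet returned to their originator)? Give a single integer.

Answer: 3

Derivation:
Round 1: pos1(id58) recv 74: fwd; pos2(id79) recv 58: drop; pos3(id95) recv 79: drop; pos4(id59) recv 95: fwd; pos5(id81) recv 59: drop; pos0(id74) recv 81: fwd
After round 1: 3 messages still in flight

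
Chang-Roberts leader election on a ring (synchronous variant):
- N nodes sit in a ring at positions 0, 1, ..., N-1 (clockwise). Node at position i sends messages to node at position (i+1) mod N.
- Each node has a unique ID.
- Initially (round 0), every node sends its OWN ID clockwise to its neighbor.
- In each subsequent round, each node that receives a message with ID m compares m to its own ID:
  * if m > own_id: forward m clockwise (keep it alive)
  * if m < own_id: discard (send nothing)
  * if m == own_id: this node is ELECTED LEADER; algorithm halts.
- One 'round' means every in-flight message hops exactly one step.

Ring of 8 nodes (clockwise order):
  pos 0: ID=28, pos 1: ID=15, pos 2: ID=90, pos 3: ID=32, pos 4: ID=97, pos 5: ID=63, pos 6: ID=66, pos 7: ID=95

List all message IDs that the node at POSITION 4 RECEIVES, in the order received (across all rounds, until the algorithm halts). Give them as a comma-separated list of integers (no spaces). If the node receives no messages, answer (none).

Answer: 32,90,95,97

Derivation:
Round 1: pos1(id15) recv 28: fwd; pos2(id90) recv 15: drop; pos3(id32) recv 90: fwd; pos4(id97) recv 32: drop; pos5(id63) recv 97: fwd; pos6(id66) recv 63: drop; pos7(id95) recv 66: drop; pos0(id28) recv 95: fwd
Round 2: pos2(id90) recv 28: drop; pos4(id97) recv 90: drop; pos6(id66) recv 97: fwd; pos1(id15) recv 95: fwd
Round 3: pos7(id95) recv 97: fwd; pos2(id90) recv 95: fwd
Round 4: pos0(id28) recv 97: fwd; pos3(id32) recv 95: fwd
Round 5: pos1(id15) recv 97: fwd; pos4(id97) recv 95: drop
Round 6: pos2(id90) recv 97: fwd
Round 7: pos3(id32) recv 97: fwd
Round 8: pos4(id97) recv 97: ELECTED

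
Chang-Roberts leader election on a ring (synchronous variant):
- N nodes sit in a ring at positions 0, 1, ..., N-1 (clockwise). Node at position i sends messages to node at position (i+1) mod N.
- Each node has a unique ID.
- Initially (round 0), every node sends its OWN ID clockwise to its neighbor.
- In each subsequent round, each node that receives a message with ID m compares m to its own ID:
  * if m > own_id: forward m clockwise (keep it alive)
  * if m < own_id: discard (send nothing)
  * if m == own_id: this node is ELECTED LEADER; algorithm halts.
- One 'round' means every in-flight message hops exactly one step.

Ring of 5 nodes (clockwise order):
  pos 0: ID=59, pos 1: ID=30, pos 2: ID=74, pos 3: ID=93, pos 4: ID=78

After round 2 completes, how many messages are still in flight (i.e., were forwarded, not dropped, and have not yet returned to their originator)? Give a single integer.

Round 1: pos1(id30) recv 59: fwd; pos2(id74) recv 30: drop; pos3(id93) recv 74: drop; pos4(id78) recv 93: fwd; pos0(id59) recv 78: fwd
Round 2: pos2(id74) recv 59: drop; pos0(id59) recv 93: fwd; pos1(id30) recv 78: fwd
After round 2: 2 messages still in flight

Answer: 2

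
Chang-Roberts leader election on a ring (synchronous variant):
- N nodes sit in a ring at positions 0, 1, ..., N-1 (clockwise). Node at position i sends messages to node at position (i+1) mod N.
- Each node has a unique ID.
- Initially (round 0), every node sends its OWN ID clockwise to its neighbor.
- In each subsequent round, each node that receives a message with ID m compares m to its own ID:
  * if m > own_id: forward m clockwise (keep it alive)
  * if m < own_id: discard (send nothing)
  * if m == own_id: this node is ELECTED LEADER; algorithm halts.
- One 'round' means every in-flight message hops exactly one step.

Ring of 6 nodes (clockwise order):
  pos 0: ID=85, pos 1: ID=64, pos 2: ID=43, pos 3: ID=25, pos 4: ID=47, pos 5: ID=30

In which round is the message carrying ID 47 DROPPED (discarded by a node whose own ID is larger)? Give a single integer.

Round 1: pos1(id64) recv 85: fwd; pos2(id43) recv 64: fwd; pos3(id25) recv 43: fwd; pos4(id47) recv 25: drop; pos5(id30) recv 47: fwd; pos0(id85) recv 30: drop
Round 2: pos2(id43) recv 85: fwd; pos3(id25) recv 64: fwd; pos4(id47) recv 43: drop; pos0(id85) recv 47: drop
Round 3: pos3(id25) recv 85: fwd; pos4(id47) recv 64: fwd
Round 4: pos4(id47) recv 85: fwd; pos5(id30) recv 64: fwd
Round 5: pos5(id30) recv 85: fwd; pos0(id85) recv 64: drop
Round 6: pos0(id85) recv 85: ELECTED
Message ID 47 originates at pos 4; dropped at pos 0 in round 2

Answer: 2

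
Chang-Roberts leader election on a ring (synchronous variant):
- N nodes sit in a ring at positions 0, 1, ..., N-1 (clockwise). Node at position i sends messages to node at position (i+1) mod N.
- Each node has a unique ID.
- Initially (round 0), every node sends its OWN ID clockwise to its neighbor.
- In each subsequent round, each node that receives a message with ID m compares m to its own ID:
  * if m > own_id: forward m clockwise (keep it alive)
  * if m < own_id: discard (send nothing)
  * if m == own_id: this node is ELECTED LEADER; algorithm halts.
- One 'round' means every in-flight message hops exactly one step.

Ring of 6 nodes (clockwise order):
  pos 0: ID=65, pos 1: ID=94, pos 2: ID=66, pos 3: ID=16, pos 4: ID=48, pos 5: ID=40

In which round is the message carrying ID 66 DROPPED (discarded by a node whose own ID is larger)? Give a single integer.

Answer: 5

Derivation:
Round 1: pos1(id94) recv 65: drop; pos2(id66) recv 94: fwd; pos3(id16) recv 66: fwd; pos4(id48) recv 16: drop; pos5(id40) recv 48: fwd; pos0(id65) recv 40: drop
Round 2: pos3(id16) recv 94: fwd; pos4(id48) recv 66: fwd; pos0(id65) recv 48: drop
Round 3: pos4(id48) recv 94: fwd; pos5(id40) recv 66: fwd
Round 4: pos5(id40) recv 94: fwd; pos0(id65) recv 66: fwd
Round 5: pos0(id65) recv 94: fwd; pos1(id94) recv 66: drop
Round 6: pos1(id94) recv 94: ELECTED
Message ID 66 originates at pos 2; dropped at pos 1 in round 5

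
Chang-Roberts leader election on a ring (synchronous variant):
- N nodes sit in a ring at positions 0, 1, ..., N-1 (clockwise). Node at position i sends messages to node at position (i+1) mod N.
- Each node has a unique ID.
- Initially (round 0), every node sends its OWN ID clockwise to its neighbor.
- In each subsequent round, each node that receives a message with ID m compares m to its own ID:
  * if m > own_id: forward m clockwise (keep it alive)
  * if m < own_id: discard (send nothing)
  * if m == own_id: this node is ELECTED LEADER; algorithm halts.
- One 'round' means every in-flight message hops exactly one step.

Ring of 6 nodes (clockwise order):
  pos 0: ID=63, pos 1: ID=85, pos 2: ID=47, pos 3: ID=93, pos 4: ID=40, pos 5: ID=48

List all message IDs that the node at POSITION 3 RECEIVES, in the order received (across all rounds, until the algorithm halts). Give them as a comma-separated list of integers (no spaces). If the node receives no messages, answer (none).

Round 1: pos1(id85) recv 63: drop; pos2(id47) recv 85: fwd; pos3(id93) recv 47: drop; pos4(id40) recv 93: fwd; pos5(id48) recv 40: drop; pos0(id63) recv 48: drop
Round 2: pos3(id93) recv 85: drop; pos5(id48) recv 93: fwd
Round 3: pos0(id63) recv 93: fwd
Round 4: pos1(id85) recv 93: fwd
Round 5: pos2(id47) recv 93: fwd
Round 6: pos3(id93) recv 93: ELECTED

Answer: 47,85,93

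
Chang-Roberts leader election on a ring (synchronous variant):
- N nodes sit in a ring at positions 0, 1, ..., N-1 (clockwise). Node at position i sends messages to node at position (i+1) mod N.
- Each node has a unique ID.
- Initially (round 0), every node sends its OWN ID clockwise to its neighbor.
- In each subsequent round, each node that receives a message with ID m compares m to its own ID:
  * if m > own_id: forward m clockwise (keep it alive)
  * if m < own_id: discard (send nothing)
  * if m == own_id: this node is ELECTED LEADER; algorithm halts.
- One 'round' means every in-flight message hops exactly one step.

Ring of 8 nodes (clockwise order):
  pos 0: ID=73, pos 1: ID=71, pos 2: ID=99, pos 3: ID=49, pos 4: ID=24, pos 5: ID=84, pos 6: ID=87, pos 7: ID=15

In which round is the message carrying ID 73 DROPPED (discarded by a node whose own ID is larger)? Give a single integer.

Answer: 2

Derivation:
Round 1: pos1(id71) recv 73: fwd; pos2(id99) recv 71: drop; pos3(id49) recv 99: fwd; pos4(id24) recv 49: fwd; pos5(id84) recv 24: drop; pos6(id87) recv 84: drop; pos7(id15) recv 87: fwd; pos0(id73) recv 15: drop
Round 2: pos2(id99) recv 73: drop; pos4(id24) recv 99: fwd; pos5(id84) recv 49: drop; pos0(id73) recv 87: fwd
Round 3: pos5(id84) recv 99: fwd; pos1(id71) recv 87: fwd
Round 4: pos6(id87) recv 99: fwd; pos2(id99) recv 87: drop
Round 5: pos7(id15) recv 99: fwd
Round 6: pos0(id73) recv 99: fwd
Round 7: pos1(id71) recv 99: fwd
Round 8: pos2(id99) recv 99: ELECTED
Message ID 73 originates at pos 0; dropped at pos 2 in round 2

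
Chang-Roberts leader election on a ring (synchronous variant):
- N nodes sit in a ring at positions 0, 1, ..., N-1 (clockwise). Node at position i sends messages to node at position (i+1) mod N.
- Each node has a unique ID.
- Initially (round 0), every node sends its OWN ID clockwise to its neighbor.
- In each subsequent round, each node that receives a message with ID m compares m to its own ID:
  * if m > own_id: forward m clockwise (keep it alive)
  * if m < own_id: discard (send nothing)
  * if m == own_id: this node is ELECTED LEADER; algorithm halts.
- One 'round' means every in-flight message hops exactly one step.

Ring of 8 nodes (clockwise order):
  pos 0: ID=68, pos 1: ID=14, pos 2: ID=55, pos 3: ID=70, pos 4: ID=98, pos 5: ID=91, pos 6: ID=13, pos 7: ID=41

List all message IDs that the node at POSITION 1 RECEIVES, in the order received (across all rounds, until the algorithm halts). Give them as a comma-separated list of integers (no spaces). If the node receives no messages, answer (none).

Round 1: pos1(id14) recv 68: fwd; pos2(id55) recv 14: drop; pos3(id70) recv 55: drop; pos4(id98) recv 70: drop; pos5(id91) recv 98: fwd; pos6(id13) recv 91: fwd; pos7(id41) recv 13: drop; pos0(id68) recv 41: drop
Round 2: pos2(id55) recv 68: fwd; pos6(id13) recv 98: fwd; pos7(id41) recv 91: fwd
Round 3: pos3(id70) recv 68: drop; pos7(id41) recv 98: fwd; pos0(id68) recv 91: fwd
Round 4: pos0(id68) recv 98: fwd; pos1(id14) recv 91: fwd
Round 5: pos1(id14) recv 98: fwd; pos2(id55) recv 91: fwd
Round 6: pos2(id55) recv 98: fwd; pos3(id70) recv 91: fwd
Round 7: pos3(id70) recv 98: fwd; pos4(id98) recv 91: drop
Round 8: pos4(id98) recv 98: ELECTED

Answer: 68,91,98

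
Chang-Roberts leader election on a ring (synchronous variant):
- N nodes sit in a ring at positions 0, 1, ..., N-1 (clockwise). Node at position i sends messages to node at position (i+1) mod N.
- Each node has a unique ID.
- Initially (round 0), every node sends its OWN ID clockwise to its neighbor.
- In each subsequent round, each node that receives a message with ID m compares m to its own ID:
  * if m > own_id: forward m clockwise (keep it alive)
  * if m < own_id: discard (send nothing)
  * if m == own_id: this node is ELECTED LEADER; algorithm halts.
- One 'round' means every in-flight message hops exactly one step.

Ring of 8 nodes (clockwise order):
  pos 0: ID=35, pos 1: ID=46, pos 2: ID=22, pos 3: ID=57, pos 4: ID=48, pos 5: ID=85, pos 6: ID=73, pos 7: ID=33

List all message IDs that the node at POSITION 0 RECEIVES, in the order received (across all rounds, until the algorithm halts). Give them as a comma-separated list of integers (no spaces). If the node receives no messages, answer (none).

Answer: 33,73,85

Derivation:
Round 1: pos1(id46) recv 35: drop; pos2(id22) recv 46: fwd; pos3(id57) recv 22: drop; pos4(id48) recv 57: fwd; pos5(id85) recv 48: drop; pos6(id73) recv 85: fwd; pos7(id33) recv 73: fwd; pos0(id35) recv 33: drop
Round 2: pos3(id57) recv 46: drop; pos5(id85) recv 57: drop; pos7(id33) recv 85: fwd; pos0(id35) recv 73: fwd
Round 3: pos0(id35) recv 85: fwd; pos1(id46) recv 73: fwd
Round 4: pos1(id46) recv 85: fwd; pos2(id22) recv 73: fwd
Round 5: pos2(id22) recv 85: fwd; pos3(id57) recv 73: fwd
Round 6: pos3(id57) recv 85: fwd; pos4(id48) recv 73: fwd
Round 7: pos4(id48) recv 85: fwd; pos5(id85) recv 73: drop
Round 8: pos5(id85) recv 85: ELECTED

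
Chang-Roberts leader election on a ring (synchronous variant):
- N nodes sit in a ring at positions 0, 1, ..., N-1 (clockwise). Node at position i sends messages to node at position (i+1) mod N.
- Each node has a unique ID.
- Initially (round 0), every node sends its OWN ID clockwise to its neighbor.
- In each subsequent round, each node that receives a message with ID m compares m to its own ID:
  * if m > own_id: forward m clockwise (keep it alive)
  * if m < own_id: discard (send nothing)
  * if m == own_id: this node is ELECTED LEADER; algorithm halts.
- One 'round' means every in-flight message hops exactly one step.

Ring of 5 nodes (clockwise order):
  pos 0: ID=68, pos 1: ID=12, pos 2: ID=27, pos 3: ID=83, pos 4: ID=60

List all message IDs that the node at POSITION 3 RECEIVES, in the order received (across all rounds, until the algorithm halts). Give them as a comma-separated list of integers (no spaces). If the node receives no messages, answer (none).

Answer: 27,68,83

Derivation:
Round 1: pos1(id12) recv 68: fwd; pos2(id27) recv 12: drop; pos3(id83) recv 27: drop; pos4(id60) recv 83: fwd; pos0(id68) recv 60: drop
Round 2: pos2(id27) recv 68: fwd; pos0(id68) recv 83: fwd
Round 3: pos3(id83) recv 68: drop; pos1(id12) recv 83: fwd
Round 4: pos2(id27) recv 83: fwd
Round 5: pos3(id83) recv 83: ELECTED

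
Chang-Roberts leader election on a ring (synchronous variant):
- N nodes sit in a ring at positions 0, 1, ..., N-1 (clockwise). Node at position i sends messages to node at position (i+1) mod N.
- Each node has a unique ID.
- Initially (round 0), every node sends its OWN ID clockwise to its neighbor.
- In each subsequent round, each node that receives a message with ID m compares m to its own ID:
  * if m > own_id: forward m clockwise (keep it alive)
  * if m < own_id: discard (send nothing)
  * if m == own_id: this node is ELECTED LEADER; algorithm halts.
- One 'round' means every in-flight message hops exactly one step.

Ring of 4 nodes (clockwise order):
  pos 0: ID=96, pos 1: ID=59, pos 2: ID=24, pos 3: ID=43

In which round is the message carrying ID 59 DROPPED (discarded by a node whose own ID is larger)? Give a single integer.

Answer: 3

Derivation:
Round 1: pos1(id59) recv 96: fwd; pos2(id24) recv 59: fwd; pos3(id43) recv 24: drop; pos0(id96) recv 43: drop
Round 2: pos2(id24) recv 96: fwd; pos3(id43) recv 59: fwd
Round 3: pos3(id43) recv 96: fwd; pos0(id96) recv 59: drop
Round 4: pos0(id96) recv 96: ELECTED
Message ID 59 originates at pos 1; dropped at pos 0 in round 3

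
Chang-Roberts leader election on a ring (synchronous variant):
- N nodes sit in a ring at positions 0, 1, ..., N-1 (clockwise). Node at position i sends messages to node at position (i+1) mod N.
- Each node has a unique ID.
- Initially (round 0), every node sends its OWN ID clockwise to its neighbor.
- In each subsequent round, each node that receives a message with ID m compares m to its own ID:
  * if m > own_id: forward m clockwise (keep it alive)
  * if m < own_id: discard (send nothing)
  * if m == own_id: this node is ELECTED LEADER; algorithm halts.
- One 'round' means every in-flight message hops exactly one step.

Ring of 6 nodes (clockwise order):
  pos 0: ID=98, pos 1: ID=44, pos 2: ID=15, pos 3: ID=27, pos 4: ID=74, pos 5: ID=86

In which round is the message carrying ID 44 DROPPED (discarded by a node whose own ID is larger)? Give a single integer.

Answer: 3

Derivation:
Round 1: pos1(id44) recv 98: fwd; pos2(id15) recv 44: fwd; pos3(id27) recv 15: drop; pos4(id74) recv 27: drop; pos5(id86) recv 74: drop; pos0(id98) recv 86: drop
Round 2: pos2(id15) recv 98: fwd; pos3(id27) recv 44: fwd
Round 3: pos3(id27) recv 98: fwd; pos4(id74) recv 44: drop
Round 4: pos4(id74) recv 98: fwd
Round 5: pos5(id86) recv 98: fwd
Round 6: pos0(id98) recv 98: ELECTED
Message ID 44 originates at pos 1; dropped at pos 4 in round 3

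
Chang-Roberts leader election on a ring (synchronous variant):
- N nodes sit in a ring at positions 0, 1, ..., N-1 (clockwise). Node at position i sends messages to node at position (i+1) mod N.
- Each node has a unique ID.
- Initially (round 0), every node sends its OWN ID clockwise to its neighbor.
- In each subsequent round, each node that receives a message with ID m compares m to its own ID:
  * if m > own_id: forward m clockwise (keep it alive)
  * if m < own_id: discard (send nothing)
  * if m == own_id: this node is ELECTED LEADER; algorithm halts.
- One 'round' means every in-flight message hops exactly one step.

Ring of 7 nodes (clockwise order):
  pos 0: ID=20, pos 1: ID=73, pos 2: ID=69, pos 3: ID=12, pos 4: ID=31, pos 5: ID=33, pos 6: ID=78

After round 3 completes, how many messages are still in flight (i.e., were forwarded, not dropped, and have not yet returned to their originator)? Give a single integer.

Answer: 3

Derivation:
Round 1: pos1(id73) recv 20: drop; pos2(id69) recv 73: fwd; pos3(id12) recv 69: fwd; pos4(id31) recv 12: drop; pos5(id33) recv 31: drop; pos6(id78) recv 33: drop; pos0(id20) recv 78: fwd
Round 2: pos3(id12) recv 73: fwd; pos4(id31) recv 69: fwd; pos1(id73) recv 78: fwd
Round 3: pos4(id31) recv 73: fwd; pos5(id33) recv 69: fwd; pos2(id69) recv 78: fwd
After round 3: 3 messages still in flight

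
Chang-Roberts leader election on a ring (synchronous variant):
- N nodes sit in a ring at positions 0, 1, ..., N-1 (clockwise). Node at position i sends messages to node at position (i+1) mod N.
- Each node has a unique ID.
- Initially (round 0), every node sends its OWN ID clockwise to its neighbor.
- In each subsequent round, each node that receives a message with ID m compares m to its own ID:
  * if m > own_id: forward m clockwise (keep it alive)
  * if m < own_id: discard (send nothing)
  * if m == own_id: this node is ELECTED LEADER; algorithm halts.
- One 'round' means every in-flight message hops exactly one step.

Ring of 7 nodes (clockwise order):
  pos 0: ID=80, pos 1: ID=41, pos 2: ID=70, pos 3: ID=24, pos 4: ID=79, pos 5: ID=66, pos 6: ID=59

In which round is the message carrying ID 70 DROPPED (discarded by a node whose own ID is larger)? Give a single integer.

Round 1: pos1(id41) recv 80: fwd; pos2(id70) recv 41: drop; pos3(id24) recv 70: fwd; pos4(id79) recv 24: drop; pos5(id66) recv 79: fwd; pos6(id59) recv 66: fwd; pos0(id80) recv 59: drop
Round 2: pos2(id70) recv 80: fwd; pos4(id79) recv 70: drop; pos6(id59) recv 79: fwd; pos0(id80) recv 66: drop
Round 3: pos3(id24) recv 80: fwd; pos0(id80) recv 79: drop
Round 4: pos4(id79) recv 80: fwd
Round 5: pos5(id66) recv 80: fwd
Round 6: pos6(id59) recv 80: fwd
Round 7: pos0(id80) recv 80: ELECTED
Message ID 70 originates at pos 2; dropped at pos 4 in round 2

Answer: 2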